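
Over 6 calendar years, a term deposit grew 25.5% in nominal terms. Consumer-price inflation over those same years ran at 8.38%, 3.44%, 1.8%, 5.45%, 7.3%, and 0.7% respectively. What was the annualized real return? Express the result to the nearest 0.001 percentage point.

-0.590%

Cumulative inflation factor: 1.0838 × 1.0344 × 1.018 × 1.0545 × 1.073 × 1.007 ≈ 1.30035.
Nominal growth factor: 1.25500. Real growth factor = 1.25500 / 1.30035 ≈ 0.96512.
Annualized: 0.96512^(1/6) − 1 ≈ -0.00590.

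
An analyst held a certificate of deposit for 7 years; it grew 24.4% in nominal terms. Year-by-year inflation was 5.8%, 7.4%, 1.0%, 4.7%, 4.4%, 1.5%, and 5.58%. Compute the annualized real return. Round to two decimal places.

Cumulative inflation factor: 1.058 × 1.074 × 1.010 × 1.047 × 1.044 × 1.015 × 1.0558 ≈ 1.34433.
Nominal growth factor: 1.24400. Real growth factor = 1.24400 / 1.34433 ≈ 0.92537.
Annualized: 0.92537^(1/7) − 1 ≈ -0.01102.

-1.10%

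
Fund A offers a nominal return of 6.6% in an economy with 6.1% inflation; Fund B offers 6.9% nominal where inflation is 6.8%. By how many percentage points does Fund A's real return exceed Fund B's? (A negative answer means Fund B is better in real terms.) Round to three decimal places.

0.378

Fund A real return: 1.066/1.061 − 1 = 0.4713%.
Fund B real return: 1.069/1.068 − 1 = 0.0936%.
Difference: 0.4713 − 0.0936 = 0.3777 pp.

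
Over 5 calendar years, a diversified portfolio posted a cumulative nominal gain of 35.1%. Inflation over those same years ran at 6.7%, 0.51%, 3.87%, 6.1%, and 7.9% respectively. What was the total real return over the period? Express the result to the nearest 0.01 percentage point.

Cumulative inflation factor: 1.067 × 1.0051 × 1.0387 × 1.061 × 1.079 ≈ 1.27527.
Nominal growth factor: 1.35100. Real growth factor = 1.35100 / 1.27527 ≈ 1.05939.
Total real return ≈ 5.9387%.

5.94%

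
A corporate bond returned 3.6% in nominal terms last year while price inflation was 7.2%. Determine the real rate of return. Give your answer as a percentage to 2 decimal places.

-3.36%

Real return via the Fisher equation: (1 + 3.6%)/(1 + 7.2%) − 1 = 1.036/1.072 − 1 ≈ -0.03358.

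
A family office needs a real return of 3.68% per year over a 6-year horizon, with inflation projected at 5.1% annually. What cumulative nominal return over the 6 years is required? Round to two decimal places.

Required annual nominal rate: (1+3.68%)(1+5.1%) − 1 = 8.96768%.
Cumulative over 6 years: (1 + 0.0896768)^6 − 1 ≈ 0.67412.

67.41%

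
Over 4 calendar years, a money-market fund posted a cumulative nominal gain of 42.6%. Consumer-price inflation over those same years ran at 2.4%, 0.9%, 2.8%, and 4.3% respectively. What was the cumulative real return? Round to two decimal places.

Cumulative inflation factor: 1.024 × 1.009 × 1.028 × 1.043 ≈ 1.10782.
Nominal growth factor: 1.42600. Real growth factor = 1.42600 / 1.10782 ≈ 1.28721.
Total real return ≈ 28.7215%.

28.72%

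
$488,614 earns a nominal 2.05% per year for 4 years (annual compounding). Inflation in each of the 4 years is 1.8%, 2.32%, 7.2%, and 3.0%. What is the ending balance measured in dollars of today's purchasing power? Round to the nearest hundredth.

Nominal value at maturity: $488,614 × (1 + 2.05%)^4 ≈ $529,929.31.
Price-level factor over 4 years: 1.018 × 1.0232 × 1.072 × 1.030 ≈ 1.1501124892.
The maturity value deflated by that factor is the answer in today's purchasing power.

$460,763.03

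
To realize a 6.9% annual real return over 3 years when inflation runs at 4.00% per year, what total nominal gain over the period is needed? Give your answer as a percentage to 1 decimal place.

37.4%

Required annual nominal rate: (1+6.9%)(1+4.00%) − 1 = 11.176%.
Cumulative over 3 years: (1 + 0.11176)^3 − 1 ≈ 0.37415.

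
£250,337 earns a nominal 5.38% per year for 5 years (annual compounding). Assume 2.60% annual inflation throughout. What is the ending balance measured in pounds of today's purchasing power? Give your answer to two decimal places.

Nominal value at maturity: £250,337 × (1 + 5.38%)^5 ≈ £325,323.93.
Price-level factor over 5 years: (1 + 2.60%)^5 ≈ 1.1369380568.
The maturity value deflated by that factor is the answer in today's purchasing power.

£286,140.42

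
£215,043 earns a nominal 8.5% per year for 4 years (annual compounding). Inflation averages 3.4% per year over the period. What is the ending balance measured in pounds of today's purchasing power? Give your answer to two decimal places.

£260,712.65

Nominal value at maturity: £215,043 × (1 + 8.5%)^4 ≈ £298,019.21.
Price-level factor over 4 years: (1 + 3.4%)^4 ≈ 1.1430945523.
Dividing the nominal maturity value by the price-level factor gives the value in today's money.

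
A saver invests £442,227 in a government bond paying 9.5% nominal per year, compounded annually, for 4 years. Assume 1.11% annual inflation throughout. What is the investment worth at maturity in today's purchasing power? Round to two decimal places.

Nominal value at maturity: £442,227 × (1 + 9.5%)^4 ≈ £635,772.49.
Price-level factor over 4 years: (1 + 1.11%)^4 ≈ 1.0451447457.
The maturity value deflated by that factor is the answer in today's purchasing power.

£608,310.47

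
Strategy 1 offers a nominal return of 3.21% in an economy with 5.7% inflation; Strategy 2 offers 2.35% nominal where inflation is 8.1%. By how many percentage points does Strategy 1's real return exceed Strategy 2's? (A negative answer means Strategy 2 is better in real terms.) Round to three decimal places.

2.963

Strategy 1 real return: 1.0321/1.057 − 1 = -2.3557%.
Strategy 2 real return: 1.0235/1.081 − 1 = -5.3191%.
Difference: -2.3557 − (-5.3191) = 2.9634 pp.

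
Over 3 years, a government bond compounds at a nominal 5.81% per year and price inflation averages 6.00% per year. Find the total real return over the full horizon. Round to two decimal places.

-0.54%

The annual real rate is (1+5.81%)/(1+6.00%) − 1 = -0.1792%.
Compounded over 3 years: (1 + -0.001792)^3 − 1 ≈ -0.00537.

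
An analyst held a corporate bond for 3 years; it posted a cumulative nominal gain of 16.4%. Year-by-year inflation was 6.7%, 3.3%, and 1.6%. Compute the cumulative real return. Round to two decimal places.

Cumulative inflation factor: 1.067 × 1.033 × 1.016 ≈ 1.11985.
Nominal growth factor: 1.16400. Real growth factor = 1.16400 / 1.11985 ≈ 1.03943.
Total real return ≈ 3.9428%.

3.94%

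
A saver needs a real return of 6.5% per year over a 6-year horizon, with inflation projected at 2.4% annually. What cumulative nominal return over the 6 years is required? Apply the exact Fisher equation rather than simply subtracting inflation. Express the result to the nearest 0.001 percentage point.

Required annual nominal rate: (1+6.5%)(1+2.4%) − 1 = 9.056%.
Cumulative over 6 years: (1 + 0.09056)^6 − 1 ≈ 0.68228.

68.228%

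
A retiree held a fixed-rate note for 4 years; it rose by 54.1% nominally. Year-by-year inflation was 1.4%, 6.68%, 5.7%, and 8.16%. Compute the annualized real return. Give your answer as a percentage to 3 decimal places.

5.654%

Cumulative inflation factor: 1.014 × 1.0668 × 1.057 × 1.0816 ≈ 1.23670.
Nominal growth factor: 1.54100. Real growth factor = 1.54100 / 1.23670 ≈ 1.24606.
Annualized: 1.24606^(1/4) − 1 ≈ 0.05654.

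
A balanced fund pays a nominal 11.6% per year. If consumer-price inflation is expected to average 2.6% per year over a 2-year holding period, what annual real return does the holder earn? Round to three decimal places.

With constant rates the annual real return is the same each year: (1+11.6%)/(1+2.6%) − 1 = 0.08772.

8.772%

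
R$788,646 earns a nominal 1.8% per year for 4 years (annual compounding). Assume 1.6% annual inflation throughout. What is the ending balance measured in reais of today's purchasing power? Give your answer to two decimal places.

Nominal value at maturity: R$788,646 × (1 + 1.8%)^4 ≈ R$846,980.12.
Price-level factor over 4 years: (1 + 1.6%)^4 ≈ 1.0655524495.
Dividing the nominal maturity value by the price-level factor gives the value in today's money.

R$794,874.17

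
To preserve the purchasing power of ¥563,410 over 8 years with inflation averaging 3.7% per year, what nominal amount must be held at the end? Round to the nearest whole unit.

Cumulative price-level factor: (1+3.7%)^8 ≈ 1.3373037151.
The nominal amount required is ¥563,410 scaled up by that factor.

¥753,450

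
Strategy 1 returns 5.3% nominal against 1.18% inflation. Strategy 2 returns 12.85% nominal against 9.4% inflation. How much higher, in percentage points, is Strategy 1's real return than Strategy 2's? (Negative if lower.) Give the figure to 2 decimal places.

0.92

Strategy 1 real return: 1.053/1.0118 − 1 = 4.072%.
Strategy 2 real return: 1.1285/1.094 − 1 = 3.154%.
Difference: 4.072 − 3.154 = 0.918 pp.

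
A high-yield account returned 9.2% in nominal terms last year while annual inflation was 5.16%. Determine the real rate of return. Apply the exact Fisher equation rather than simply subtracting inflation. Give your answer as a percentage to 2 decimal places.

3.84%

Real return via the Fisher equation: (1 + 9.2%)/(1 + 5.16%) − 1 = 1.092/1.0516 − 1 ≈ 0.03842.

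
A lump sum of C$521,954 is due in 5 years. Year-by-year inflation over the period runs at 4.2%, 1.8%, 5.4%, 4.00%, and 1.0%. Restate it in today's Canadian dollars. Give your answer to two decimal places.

Price-level factor over 5 years: 1.042 × 1.018 × 1.054 × 1.0400 × 1.010 ≈ 1.1743858799.
Purchasing power today: C$521,954 divided by that factor.

C$444,448.46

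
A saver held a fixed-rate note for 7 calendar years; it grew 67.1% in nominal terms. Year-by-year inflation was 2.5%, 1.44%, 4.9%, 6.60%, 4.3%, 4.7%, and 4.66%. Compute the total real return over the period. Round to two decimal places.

25.75%

Cumulative inflation factor: 1.025 × 1.0144 × 1.049 × 1.0660 × 1.043 × 1.047 × 1.0466 ≈ 1.32885.
Nominal growth factor: 1.67100. Real growth factor = 1.67100 / 1.32885 ≈ 1.25747.
Total real return ≈ 25.7474%.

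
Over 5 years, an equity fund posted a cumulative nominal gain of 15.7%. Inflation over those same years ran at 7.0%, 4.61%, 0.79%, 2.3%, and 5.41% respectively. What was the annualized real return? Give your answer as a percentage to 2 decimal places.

Cumulative inflation factor: 1.070 × 1.0461 × 1.0079 × 1.023 × 1.0541 ≈ 1.21656.
Nominal growth factor: 1.15700. Real growth factor = 1.15700 / 1.21656 ≈ 0.95105.
Annualized: 0.95105^(1/5) − 1 ≈ -0.00999.

-1.00%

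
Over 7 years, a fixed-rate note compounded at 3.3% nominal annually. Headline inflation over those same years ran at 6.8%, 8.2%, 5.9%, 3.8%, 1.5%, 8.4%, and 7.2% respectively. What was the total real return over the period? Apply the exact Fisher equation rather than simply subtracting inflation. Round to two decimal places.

Cumulative inflation factor: 1.068 × 1.082 × 1.059 × 1.038 × 1.015 × 1.084 × 1.072 ≈ 1.49824.
Nominal growth factor: 1.25517. Real growth factor = 1.25517 / 1.49824 ≈ 0.83776.
Total real return ≈ -16.2239%.

-16.22%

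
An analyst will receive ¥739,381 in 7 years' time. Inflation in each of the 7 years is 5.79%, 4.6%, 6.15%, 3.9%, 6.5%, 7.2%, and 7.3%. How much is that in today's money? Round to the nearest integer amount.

Price-level factor over 7 years: 1.0579 × 1.046 × 1.0615 × 1.039 × 1.065 × 1.072 × 1.073 ≈ 1.4950508451.
Purchasing power today: ¥739,381 divided by that factor.

¥494,552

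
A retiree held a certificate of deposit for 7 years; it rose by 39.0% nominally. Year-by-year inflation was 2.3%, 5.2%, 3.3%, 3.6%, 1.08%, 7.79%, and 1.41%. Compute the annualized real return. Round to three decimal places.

Cumulative inflation factor: 1.023 × 1.052 × 1.033 × 1.036 × 1.0108 × 1.0779 × 1.0141 ≈ 1.27255.
Nominal growth factor: 1.39000. Real growth factor = 1.39000 / 1.27255 ≈ 1.09229.
Annualized: 1.09229^(1/7) − 1 ≈ 0.01269.

1.269%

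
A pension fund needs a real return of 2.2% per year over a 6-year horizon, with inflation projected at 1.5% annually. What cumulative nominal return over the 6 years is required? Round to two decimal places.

Required annual nominal rate: (1+2.2%)(1+1.5%) − 1 = 3.733%.
Cumulative over 6 years: (1 + 0.03733)^6 − 1 ≈ 0.24595.

24.60%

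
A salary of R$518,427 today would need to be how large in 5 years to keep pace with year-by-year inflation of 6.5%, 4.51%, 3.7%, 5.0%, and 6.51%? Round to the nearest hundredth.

R$669,196.26

Cumulative price-level factor: 1.065 × 1.0451 × 1.037 × 1.050 × 1.0651 ≈ 1.2908206239.
Multiplying R$518,427 by the price-level factor gives the future nominal sum.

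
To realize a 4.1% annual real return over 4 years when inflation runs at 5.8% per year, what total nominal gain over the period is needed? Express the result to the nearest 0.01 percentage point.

47.15%

Required annual nominal rate: (1+4.1%)(1+5.8%) − 1 = 10.1378%.
Cumulative over 4 years: (1 + 0.101378)^4 − 1 ≈ 0.47145.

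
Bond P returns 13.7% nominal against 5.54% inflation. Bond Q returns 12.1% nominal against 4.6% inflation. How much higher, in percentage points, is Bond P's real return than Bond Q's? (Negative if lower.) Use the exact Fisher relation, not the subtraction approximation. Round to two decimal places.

0.56

Bond P real return: 1.137/1.0554 − 1 = 7.732%.
Bond Q real return: 1.121/1.046 − 1 = 7.170%.
Difference: 7.732 − 7.170 = 0.562 pp.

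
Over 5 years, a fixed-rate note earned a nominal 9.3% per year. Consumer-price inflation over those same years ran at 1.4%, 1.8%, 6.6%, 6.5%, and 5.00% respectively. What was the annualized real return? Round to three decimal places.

4.859%

Cumulative inflation factor: 1.014 × 1.018 × 1.066 × 1.065 × 1.0500 ≈ 1.23050.
Nominal growth factor: 1.55991. Real growth factor = 1.55991 / 1.23050 ≈ 1.26771.
Annualized: 1.26771^(1/5) − 1 ≈ 0.04859.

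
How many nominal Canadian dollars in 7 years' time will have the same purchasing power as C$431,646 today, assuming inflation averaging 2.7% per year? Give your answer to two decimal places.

C$520,140.69

Cumulative price-level factor: (1+2.7%)^7 ≈ 1.2050168095.
The nominal amount required is C$431,646 scaled up by that factor.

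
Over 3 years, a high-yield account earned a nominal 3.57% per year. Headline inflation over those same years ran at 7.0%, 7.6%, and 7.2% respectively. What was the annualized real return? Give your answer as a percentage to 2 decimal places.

Cumulative inflation factor: 1.070 × 1.076 × 1.072 ≈ 1.23422.
Nominal growth factor: 1.11097. Real growth factor = 1.11097 / 1.23422 ≈ 0.90014.
Annualized: 0.90014^(1/3) − 1 ≈ -0.03446.

-3.45%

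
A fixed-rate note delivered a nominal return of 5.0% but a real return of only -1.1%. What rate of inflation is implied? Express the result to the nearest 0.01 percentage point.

6.17%

From (1+r_nom) = (1+r_real)(1+π), we get 1+π = (1 + 5.0%)/(1 − 1.1%) = 1.050/0.989 ≈ 1.06168.
So π ≈ 6.1678%.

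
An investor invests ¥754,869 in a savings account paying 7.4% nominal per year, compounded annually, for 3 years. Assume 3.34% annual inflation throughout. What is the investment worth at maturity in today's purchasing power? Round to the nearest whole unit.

¥847,382

Nominal value at maturity: ¥754,869 × (1 + 7.4%)^3 ≈ ¥935,157.
Price-level factor over 3 years: (1 + 3.34%)^3 ≈ 1.1035839397.
Dividing the nominal maturity value by the price-level factor gives the value in today's money.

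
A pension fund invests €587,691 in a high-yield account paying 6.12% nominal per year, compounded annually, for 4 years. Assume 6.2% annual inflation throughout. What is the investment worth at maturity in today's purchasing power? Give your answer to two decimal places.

€585,922.18

Nominal value at maturity: €587,691 × (1 + 6.12%)^4 ≈ €745,311.81.
Price-level factor over 4 years: (1 + 6.2%)^4 ≈ 1.2720320883.
Dividing the nominal maturity value by the price-level factor gives the value in today's money.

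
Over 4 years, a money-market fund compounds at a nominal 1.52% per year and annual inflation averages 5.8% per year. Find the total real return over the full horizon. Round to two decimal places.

-15.23%

The annual real rate is (1+1.52%)/(1+5.8%) − 1 = -4.0454%.
Compounded over 4 years: (1 + -0.040454)^4 − 1 ≈ -0.15226.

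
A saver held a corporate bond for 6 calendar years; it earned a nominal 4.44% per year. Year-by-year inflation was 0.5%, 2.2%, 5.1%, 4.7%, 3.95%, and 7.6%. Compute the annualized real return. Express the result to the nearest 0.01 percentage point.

Cumulative inflation factor: 1.005 × 1.022 × 1.051 × 1.047 × 1.0395 × 1.076 ≈ 1.26416.
Nominal growth factor: 1.29778. Real growth factor = 1.29778 / 1.26416 ≈ 1.02659.
Annualized: 1.02659^(1/6) − 1 ≈ 0.00438.

0.44%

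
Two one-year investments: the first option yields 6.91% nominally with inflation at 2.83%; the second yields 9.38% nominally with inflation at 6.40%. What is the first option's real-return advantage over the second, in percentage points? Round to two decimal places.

1.17

The first option real return: 1.0691/1.0283 − 1 = 3.968%.
The second real return: 1.0938/1.0640 − 1 = 2.801%.
Difference: 3.968 − 2.801 = 1.167 pp.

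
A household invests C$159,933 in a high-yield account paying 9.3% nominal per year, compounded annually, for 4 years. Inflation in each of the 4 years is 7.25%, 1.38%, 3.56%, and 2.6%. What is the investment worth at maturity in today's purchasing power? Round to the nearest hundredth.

Nominal value at maturity: C$159,933 × (1 + 9.3%)^4 ≈ C$228,254.18.
Price-level factor over 4 years: 1.0725 × 1.0138 × 1.0356 × 1.026 ≈ 1.1552846161.
The maturity value deflated by that factor is the answer in today's purchasing power.

C$197,573.98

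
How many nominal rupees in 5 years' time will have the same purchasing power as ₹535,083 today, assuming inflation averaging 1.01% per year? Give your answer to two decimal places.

Cumulative price-level factor: (1+1.01%)^5 ≈ 1.0515304551.
Multiplying ₹535,083 by the price-level factor gives the future nominal sum.

₹562,656.07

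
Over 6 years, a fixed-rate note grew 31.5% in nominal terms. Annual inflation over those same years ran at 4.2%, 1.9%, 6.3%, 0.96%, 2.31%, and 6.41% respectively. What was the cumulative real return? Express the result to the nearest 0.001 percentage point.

5.999%

Cumulative inflation factor: 1.042 × 1.019 × 1.063 × 1.0096 × 1.0231 × 1.0641 ≈ 1.24058.
Nominal growth factor: 1.31500. Real growth factor = 1.31500 / 1.24058 ≈ 1.05999.
Total real return ≈ 5.9987%.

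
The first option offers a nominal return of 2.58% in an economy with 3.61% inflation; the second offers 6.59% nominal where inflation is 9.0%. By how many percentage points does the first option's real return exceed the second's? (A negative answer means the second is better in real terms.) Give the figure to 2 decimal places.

The first option real return: 1.0258/1.0361 − 1 = -0.994%.
The second real return: 1.0659/1.090 − 1 = -2.211%.
Difference: -0.994 − (-2.211) = 1.217 pp.

1.22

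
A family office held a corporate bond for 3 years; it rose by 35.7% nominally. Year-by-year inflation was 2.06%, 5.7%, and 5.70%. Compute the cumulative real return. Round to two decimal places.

19.01%

Cumulative inflation factor: 1.0206 × 1.057 × 1.0570 ≈ 1.14026.
Nominal growth factor: 1.35700. Real growth factor = 1.35700 / 1.14026 ≈ 1.19007.
Total real return ≈ 19.0075%.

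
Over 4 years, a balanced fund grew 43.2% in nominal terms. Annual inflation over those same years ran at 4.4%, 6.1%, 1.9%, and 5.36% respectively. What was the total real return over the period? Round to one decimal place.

20.4%

Cumulative inflation factor: 1.044 × 1.061 × 1.019 × 1.0536 ≈ 1.18923.
Nominal growth factor: 1.43200. Real growth factor = 1.43200 / 1.18923 ≈ 1.20414.
Total real return ≈ 20.4141%.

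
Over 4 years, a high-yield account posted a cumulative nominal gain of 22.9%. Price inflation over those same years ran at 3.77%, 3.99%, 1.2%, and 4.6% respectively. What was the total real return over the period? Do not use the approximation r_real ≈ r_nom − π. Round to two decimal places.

7.59%

Cumulative inflation factor: 1.0377 × 1.0399 × 1.012 × 1.046 ≈ 1.14229.
Nominal growth factor: 1.22900. Real growth factor = 1.22900 / 1.14229 ≈ 1.07591.
Total real return ≈ 7.5911%.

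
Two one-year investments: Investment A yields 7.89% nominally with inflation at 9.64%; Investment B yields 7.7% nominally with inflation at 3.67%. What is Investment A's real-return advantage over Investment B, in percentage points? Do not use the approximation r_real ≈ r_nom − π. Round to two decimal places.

Investment A real return: 1.0789/1.0964 − 1 = -1.596%.
Investment B real return: 1.077/1.0367 − 1 = 3.887%.
Difference: -1.596 − 3.887 = -5.483 pp.

-5.48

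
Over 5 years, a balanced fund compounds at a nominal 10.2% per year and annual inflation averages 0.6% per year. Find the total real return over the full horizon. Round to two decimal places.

57.73%

The annual real rate is (1+10.2%)/(1+0.6%) − 1 = 9.5427%.
Compounded over 5 years: (1 + 0.095427)^5 − 1 ≈ 0.57731.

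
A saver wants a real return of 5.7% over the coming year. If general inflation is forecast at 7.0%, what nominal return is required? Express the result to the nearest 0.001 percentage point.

By the Fisher equation, 1 + r_nom = (1 + 5.7%)(1 + 7.0%) = 1.057 × 1.070 = 1.13099.
So r_nom = 13.099%.

13.099%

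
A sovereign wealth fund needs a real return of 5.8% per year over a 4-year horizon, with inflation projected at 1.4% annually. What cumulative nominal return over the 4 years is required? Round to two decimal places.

32.46%

Required annual nominal rate: (1+5.8%)(1+1.4%) − 1 = 7.2812%.
Cumulative over 4 years: (1 + 0.072812)^4 − 1 ≈ 0.32463.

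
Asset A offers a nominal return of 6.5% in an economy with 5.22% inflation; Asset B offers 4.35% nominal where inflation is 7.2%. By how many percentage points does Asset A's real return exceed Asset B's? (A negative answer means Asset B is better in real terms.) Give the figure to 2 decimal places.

3.88

Asset A real return: 1.065/1.0522 − 1 = 1.216%.
Asset B real return: 1.0435/1.072 − 1 = -2.659%.
Difference: 1.216 − (-2.659) = 3.875 pp.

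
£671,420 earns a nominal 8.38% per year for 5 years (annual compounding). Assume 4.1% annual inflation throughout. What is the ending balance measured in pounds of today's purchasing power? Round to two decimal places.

Nominal value at maturity: £671,420 × (1 + 8.38%)^5 ≈ £1,004,014.55.
Price-level factor over 5 years: (1 + 4.1%)^5 ≈ 1.2225134547.
The maturity value deflated by that factor is the answer in today's purchasing power.

£821,270.76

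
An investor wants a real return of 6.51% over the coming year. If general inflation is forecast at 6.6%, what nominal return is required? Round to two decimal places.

13.54%

By the Fisher equation, 1 + r_nom = (1 + 6.51%)(1 + 6.6%) = 1.0651 × 1.066 = 1.1353966.
So r_nom = 13.53966%.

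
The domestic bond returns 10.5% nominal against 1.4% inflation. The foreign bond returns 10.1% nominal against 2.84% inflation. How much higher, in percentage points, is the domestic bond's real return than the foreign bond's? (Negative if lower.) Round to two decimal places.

1.91

The domestic bond real return: 1.105/1.014 − 1 = 8.974%.
The foreign bond real return: 1.101/1.0284 − 1 = 7.060%.
Difference: 8.974 − 7.060 = 1.914 pp.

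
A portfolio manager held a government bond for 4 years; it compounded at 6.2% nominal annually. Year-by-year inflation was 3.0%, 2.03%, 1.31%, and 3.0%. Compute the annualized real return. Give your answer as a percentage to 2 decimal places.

Cumulative inflation factor: 1.030 × 1.0203 × 1.0131 × 1.030 ≈ 1.09662.
Nominal growth factor: 1.27203. Real growth factor = 1.27203 / 1.09662 ≈ 1.15996.
Annualized: 1.15996^(1/4) − 1 ≈ 0.03779.

3.78%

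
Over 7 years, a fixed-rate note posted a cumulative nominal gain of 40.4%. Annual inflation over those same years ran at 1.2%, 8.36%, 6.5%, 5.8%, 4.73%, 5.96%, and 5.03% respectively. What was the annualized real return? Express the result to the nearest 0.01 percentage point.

-0.36%

Cumulative inflation factor: 1.012 × 1.0836 × 1.065 × 1.058 × 1.0473 × 1.0596 × 1.0503 ≈ 1.44016.
Nominal growth factor: 1.40400. Real growth factor = 1.40400 / 1.44016 ≈ 0.97489.
Annualized: 0.97489^(1/7) − 1 ≈ -0.00363.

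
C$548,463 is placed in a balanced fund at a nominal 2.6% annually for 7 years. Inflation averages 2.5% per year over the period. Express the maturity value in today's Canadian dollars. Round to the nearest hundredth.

Nominal value at maturity: C$548,463 × (1 + 2.6%)^7 ≈ C$656,415.55.
Price-level factor over 7 years: (1 + 2.5%)^7 ≈ 1.1886857537.
Dividing the nominal maturity value by the price-level factor gives the value in today's money.

C$552,219.58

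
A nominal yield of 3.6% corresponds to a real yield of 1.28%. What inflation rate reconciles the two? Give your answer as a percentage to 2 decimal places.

2.29%

From (1+r_nom) = (1+r_real)(1+π), we get 1+π = (1 + 3.6%)/(1 + 1.28%) = 1.036/1.0128 ≈ 1.02291.
So π ≈ 2.2907%.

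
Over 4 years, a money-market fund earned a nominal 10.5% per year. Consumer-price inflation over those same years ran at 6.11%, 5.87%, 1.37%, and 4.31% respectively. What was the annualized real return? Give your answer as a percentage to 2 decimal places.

Cumulative inflation factor: 1.0611 × 1.0587 × 1.0137 × 1.0431 ≈ 1.18786.
Nominal growth factor: 1.49090. Real growth factor = 1.49090 / 1.18786 ≈ 1.25512.
Annualized: 1.25512^(1/4) − 1 ≈ 0.05845.

5.85%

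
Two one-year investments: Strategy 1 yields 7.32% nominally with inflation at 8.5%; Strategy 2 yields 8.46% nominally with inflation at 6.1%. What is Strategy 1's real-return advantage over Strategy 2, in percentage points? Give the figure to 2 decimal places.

-3.31

Strategy 1 real return: 1.0732/1.085 − 1 = -1.088%.
Strategy 2 real return: 1.0846/1.061 − 1 = 2.224%.
Difference: -1.088 − 2.224 = -3.312 pp.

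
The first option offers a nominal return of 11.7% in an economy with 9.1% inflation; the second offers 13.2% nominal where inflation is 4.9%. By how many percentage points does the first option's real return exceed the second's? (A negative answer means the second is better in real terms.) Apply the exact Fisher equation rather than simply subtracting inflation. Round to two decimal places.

The first option real return: 1.117/1.091 − 1 = 2.383%.
The second real return: 1.132/1.049 − 1 = 7.912%.
Difference: 2.383 − 7.912 = -5.529 pp.

-5.53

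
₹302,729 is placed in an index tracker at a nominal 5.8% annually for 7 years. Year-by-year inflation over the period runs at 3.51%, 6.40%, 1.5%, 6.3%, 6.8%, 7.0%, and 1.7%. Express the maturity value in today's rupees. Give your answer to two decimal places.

₹325,277.84

Nominal value at maturity: ₹302,729 × (1 + 5.8%)^7 ≈ ₹449,214.43.
Price-level factor over 7 years: 1.0351 × 1.0640 × 1.015 × 1.063 × 1.068 × 1.070 × 1.017 ≈ 1.3810176422.
The maturity value deflated by that factor is the answer in today's purchasing power.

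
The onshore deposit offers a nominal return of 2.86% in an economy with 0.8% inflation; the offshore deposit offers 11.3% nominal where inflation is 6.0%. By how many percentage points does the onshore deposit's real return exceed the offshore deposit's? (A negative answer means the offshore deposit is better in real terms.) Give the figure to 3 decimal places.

-2.956

The onshore deposit real return: 1.0286/1.008 − 1 = 2.0437%.
The offshore deposit real return: 1.113/1.060 − 1 = 5.0000%.
Difference: 2.0437 − 5.0000 = -2.9563 pp.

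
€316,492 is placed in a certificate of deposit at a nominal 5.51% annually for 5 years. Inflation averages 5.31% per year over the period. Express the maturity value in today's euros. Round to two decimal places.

Nominal value at maturity: €316,492 × (1 + 5.51%)^5 ≈ €413,838.46.
Price-level factor over 5 years: (1 + 5.31%)^5 ≈ 1.2952334861.
Dividing the nominal maturity value by the price-level factor gives the value in today's money.

€319,508.77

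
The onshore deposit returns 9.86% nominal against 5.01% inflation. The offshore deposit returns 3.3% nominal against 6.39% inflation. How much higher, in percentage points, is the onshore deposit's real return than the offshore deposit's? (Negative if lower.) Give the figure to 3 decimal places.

The onshore deposit real return: 1.0986/1.0501 − 1 = 4.6186%.
The offshore deposit real return: 1.033/1.0639 − 1 = -2.9044%.
Difference: 4.6186 − (-2.9044) = 7.5230 pp.

7.523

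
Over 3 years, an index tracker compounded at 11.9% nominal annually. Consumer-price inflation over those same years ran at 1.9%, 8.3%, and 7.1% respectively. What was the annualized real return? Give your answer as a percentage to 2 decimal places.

5.84%

Cumulative inflation factor: 1.019 × 1.083 × 1.071 ≈ 1.18193.
Nominal growth factor: 1.40117. Real growth factor = 1.40117 / 1.18193 ≈ 1.18549.
Annualized: 1.18549^(1/3) − 1 ≈ 0.05836.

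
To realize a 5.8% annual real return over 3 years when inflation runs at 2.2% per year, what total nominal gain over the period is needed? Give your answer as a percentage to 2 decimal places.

Required annual nominal rate: (1+5.8%)(1+2.2%) − 1 = 8.1276%.
Cumulative over 3 years: (1 + 0.081276)^3 − 1 ≈ 0.26418.

26.42%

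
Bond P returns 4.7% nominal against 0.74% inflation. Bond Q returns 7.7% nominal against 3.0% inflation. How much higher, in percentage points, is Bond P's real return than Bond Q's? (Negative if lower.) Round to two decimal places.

-0.63

Bond P real return: 1.047/1.0074 − 1 = 3.931%.
Bond Q real return: 1.077/1.030 − 1 = 4.563%.
Difference: 3.931 − 4.563 = -0.632 pp.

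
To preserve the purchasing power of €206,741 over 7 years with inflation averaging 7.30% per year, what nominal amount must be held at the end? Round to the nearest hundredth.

Cumulative price-level factor: (1+7.30%)^7 ≈ 1.6375631383.
Multiplying €206,741 by the price-level factor gives the future nominal sum.

€338,551.44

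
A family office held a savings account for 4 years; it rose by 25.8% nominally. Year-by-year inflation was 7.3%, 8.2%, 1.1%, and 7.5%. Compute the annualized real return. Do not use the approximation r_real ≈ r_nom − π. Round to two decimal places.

Cumulative inflation factor: 1.073 × 1.082 × 1.011 × 1.075 ≈ 1.26179.
Nominal growth factor: 1.25800. Real growth factor = 1.25800 / 1.26179 ≈ 0.99700.
Annualized: 0.99700^(1/4) − 1 ≈ -0.00075.

-0.08%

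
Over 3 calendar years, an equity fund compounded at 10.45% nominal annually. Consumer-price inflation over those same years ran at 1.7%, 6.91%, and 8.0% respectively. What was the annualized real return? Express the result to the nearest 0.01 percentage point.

Cumulative inflation factor: 1.017 × 1.0691 × 1.080 ≈ 1.17426.
Nominal growth factor: 1.34740. Real growth factor = 1.34740 / 1.17426 ≈ 1.14745.
Annualized: 1.14745^(1/3) − 1 ≈ 0.04691.

4.69%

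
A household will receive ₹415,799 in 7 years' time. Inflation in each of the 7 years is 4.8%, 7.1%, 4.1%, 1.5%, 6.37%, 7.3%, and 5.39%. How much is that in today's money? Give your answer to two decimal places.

₹291,472.53

Price-level factor over 7 years: 1.048 × 1.071 × 1.041 × 1.015 × 1.0637 × 1.073 × 1.0539 ≈ 1.4265461005.
Purchasing power today: ₹415,799 divided by that factor.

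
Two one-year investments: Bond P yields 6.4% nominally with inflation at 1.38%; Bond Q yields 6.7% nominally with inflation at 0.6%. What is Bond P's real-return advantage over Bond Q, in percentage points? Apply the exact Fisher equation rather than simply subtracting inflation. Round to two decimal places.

-1.11

Bond P real return: 1.064/1.0138 − 1 = 4.952%.
Bond Q real return: 1.067/1.006 − 1 = 6.064%.
Difference: 4.952 − 6.064 = -1.112 pp.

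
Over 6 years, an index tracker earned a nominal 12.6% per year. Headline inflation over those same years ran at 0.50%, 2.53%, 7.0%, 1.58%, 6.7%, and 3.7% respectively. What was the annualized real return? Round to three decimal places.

8.646%

Cumulative inflation factor: 1.0050 × 1.0253 × 1.070 × 1.0158 × 1.067 × 1.037 ≈ 1.23923.
Nominal growth factor: 2.03812. Real growth factor = 2.03812 / 1.23923 ≈ 1.64467.
Annualized: 1.64467^(1/6) − 1 ≈ 0.08646.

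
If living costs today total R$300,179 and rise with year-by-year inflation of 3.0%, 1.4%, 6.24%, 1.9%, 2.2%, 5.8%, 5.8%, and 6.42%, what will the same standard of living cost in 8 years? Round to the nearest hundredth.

R$413,202.76

Cumulative price-level factor: 1.030 × 1.014 × 1.0624 × 1.019 × 1.022 × 1.058 × 1.058 × 1.0642 ≈ 1.3765212225.
The nominal amount required is R$300,179 scaled up by that factor.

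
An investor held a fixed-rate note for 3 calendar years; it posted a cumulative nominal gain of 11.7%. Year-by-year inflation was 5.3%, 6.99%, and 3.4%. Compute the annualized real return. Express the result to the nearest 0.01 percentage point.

-1.39%

Cumulative inflation factor: 1.053 × 1.0699 × 1.034 ≈ 1.16491.
Nominal growth factor: 1.11700. Real growth factor = 1.11700 / 1.16491 ≈ 0.95887.
Annualized: 0.95887^(1/3) − 1 ≈ -0.01390.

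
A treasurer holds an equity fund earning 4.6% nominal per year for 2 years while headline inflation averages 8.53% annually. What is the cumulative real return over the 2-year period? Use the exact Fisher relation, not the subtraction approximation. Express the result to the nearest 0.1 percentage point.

-7.1%

The annual real rate is (1+4.6%)/(1+8.53%) − 1 = -3.6211%.
Compounded over 2 years: (1 + -0.036211)^2 − 1 ≈ -0.07111.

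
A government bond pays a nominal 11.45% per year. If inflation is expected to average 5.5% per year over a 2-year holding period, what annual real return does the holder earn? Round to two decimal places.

5.64%

With constant rates the annual real return is the same each year: (1+11.45%)/(1+5.5%) − 1 = 0.05640.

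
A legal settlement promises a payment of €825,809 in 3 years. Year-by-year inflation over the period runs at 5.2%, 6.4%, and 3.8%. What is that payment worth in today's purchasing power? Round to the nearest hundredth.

Price-level factor over 3 years: 1.052 × 1.064 × 1.038 = 1.161862464.
Purchasing power today: €825,809 divided by that factor.

€710,763.13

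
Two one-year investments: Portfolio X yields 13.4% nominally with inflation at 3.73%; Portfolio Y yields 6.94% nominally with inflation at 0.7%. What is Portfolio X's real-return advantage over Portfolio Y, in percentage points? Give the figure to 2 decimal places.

3.13

Portfolio X real return: 1.134/1.0373 − 1 = 9.322%.
Portfolio Y real return: 1.0694/1.007 − 1 = 6.197%.
Difference: 9.322 − 6.197 = 3.125 pp.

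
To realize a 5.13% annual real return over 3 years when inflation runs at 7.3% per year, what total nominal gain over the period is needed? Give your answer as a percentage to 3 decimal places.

Required annual nominal rate: (1+5.13%)(1+7.3%) − 1 = 12.80449%.
Cumulative over 3 years: (1 + 0.1280449)^3 − 1 ≈ 0.43542.

43.542%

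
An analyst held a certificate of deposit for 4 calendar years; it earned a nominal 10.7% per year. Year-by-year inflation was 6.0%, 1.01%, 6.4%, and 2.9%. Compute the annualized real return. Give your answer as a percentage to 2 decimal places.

Cumulative inflation factor: 1.060 × 1.0101 × 1.064 × 1.029 ≈ 1.17227.
Nominal growth factor: 1.50173. Real growth factor = 1.50173 / 1.17227 ≈ 1.28104.
Annualized: 1.28104^(1/4) − 1 ≈ 0.06388.

6.39%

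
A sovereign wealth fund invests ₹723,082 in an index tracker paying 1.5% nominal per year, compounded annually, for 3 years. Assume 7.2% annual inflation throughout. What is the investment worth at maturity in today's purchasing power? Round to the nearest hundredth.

₹613,763.87

Nominal value at maturity: ₹723,082 × (1 + 1.5%)^3 ≈ ₹756,111.21.
Price-level factor over 3 years: (1 + 7.2%)^3 = 1.231925248.
Dividing the nominal maturity value by the price-level factor gives the value in today's money.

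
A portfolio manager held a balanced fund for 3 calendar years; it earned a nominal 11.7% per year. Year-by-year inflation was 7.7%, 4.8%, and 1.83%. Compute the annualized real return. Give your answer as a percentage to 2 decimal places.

6.64%

Cumulative inflation factor: 1.077 × 1.048 × 1.0183 ≈ 1.14935.
Nominal growth factor: 1.39367. Real growth factor = 1.39367 / 1.14935 ≈ 1.21257.
Annualized: 1.21257^(1/3) − 1 ≈ 0.06636.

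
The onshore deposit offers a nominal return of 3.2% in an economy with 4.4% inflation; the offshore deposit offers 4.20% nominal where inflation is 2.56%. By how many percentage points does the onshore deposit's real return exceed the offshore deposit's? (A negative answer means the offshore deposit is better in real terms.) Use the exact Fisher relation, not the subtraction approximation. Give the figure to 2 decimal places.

The onshore deposit real return: 1.032/1.044 − 1 = -1.149%.
The offshore deposit real return: 1.0420/1.0256 − 1 = 1.599%.
Difference: -1.149 − 1.599 = -2.748 pp.

-2.75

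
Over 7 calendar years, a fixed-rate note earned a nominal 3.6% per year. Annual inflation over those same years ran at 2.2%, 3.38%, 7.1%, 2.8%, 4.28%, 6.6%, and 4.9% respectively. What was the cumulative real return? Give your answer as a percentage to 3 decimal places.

-5.569%

Cumulative inflation factor: 1.022 × 1.0338 × 1.071 × 1.028 × 1.0428 × 1.066 × 1.049 ≈ 1.35645.
Nominal growth factor: 1.28091. Real growth factor = 1.28091 / 1.35645 ≈ 0.94431.
Total real return ≈ -5.5690%.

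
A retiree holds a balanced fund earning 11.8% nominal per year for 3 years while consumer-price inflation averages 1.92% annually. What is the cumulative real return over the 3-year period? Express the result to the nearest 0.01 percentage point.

The annual real rate is (1+11.8%)/(1+1.92%) − 1 = 9.6939%.
Compounded over 3 years: (1 + 0.096939)^3 − 1 ≈ 0.31992.

31.99%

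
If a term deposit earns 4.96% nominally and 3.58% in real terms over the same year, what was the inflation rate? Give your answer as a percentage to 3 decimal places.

1.332%

From (1+r_nom) = (1+r_real)(1+π), we get 1+π = (1 + 4.96%)/(1 + 3.58%) = 1.0496/1.0358 ≈ 1.01332.
So π ≈ 1.3323%.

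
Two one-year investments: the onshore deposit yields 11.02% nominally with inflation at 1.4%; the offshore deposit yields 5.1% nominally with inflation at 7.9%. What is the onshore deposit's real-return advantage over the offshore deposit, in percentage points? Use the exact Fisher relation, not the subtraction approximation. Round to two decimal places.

The onshore deposit real return: 1.1102/1.014 − 1 = 9.487%.
The offshore deposit real return: 1.051/1.079 − 1 = -2.595%.
Difference: 9.487 − (-2.595) = 12.082 pp.

12.08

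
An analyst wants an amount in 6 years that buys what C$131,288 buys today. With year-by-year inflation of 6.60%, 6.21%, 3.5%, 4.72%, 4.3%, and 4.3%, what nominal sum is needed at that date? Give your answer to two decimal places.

Cumulative price-level factor: 1.0660 × 1.0621 × 1.035 × 1.0472 × 1.043 × 1.043 ≈ 1.3349383626.
Multiplying C$131,288 by the price-level factor gives the future nominal sum.

C$175,261.39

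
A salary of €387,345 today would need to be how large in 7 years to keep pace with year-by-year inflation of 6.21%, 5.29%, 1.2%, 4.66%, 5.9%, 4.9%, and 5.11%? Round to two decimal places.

Cumulative price-level factor: 1.0621 × 1.0529 × 1.012 × 1.0466 × 1.059 × 1.049 × 1.0511 ≈ 1.3830225517.
Multiplying €387,345 by the price-level factor gives the future nominal sum.

€535,706.87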